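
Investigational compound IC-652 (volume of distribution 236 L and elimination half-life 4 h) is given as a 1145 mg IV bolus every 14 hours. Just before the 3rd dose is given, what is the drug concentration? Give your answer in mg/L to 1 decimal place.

0.5 mg/L

f = (1/2)^(τ/t½) = (1/2)^(14/4) ≈ 0.0884.
C₀ = D/Vd = 1145/236 ≈ 4.852 mg/L.
Before the 3rd dose, 2 doses have been given. Superposition: Cmin = C₀·(f + f²).
≈ 4.852 × (0.0884 + 0.0078) ≈ 4.852 × 0.0962 ≈ 0.467 mg/L.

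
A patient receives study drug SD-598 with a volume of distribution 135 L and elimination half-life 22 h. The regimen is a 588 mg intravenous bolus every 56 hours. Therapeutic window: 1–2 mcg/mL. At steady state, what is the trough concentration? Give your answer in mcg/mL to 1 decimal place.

0.9 mcg/mL

τ/t½ = 56/22 ≈ 2.5455, so fraction remaining f = (1/2)^(56/22) ≈ 0.1713.
Single-dose peak C₀ = D/Vd = 588/135 ≈ 4.356 mcg/mL.
Steady-state trough Cmin,ss = C₀·f/(1−f) ≈ 4.356 × 0.1713/0.8287 ≈ 0.900 mcg/mL.
Trough 0.9 mcg/mL vs MEC 1 mcg/mL: subtherapeutic.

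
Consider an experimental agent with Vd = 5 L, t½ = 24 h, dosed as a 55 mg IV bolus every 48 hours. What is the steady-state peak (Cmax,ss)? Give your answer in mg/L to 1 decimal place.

14.7 mg/L

The dosing interval is 2 half-lives, so f = 2^(−2) = 0.25.
Accumulation ratio R = 1/(1 − f) = 1/0.75 = 4/3.
Single-dose peak C₀ = D/Vd = 55/5 = 11 mg/L.
Steady-state peak Cmax,ss = C₀·R = 11 × 4/3 ≈ 14.667 mg/L.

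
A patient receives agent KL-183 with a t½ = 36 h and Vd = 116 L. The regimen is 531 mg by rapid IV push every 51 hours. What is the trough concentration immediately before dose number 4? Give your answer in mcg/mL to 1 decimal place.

f = (1/2)^(τ/t½) = (1/2)^(51/36) ≈ 0.3746.
C₀ = D/Vd = 531/116 ≈ 4.578 mcg/mL.
Before the 4th dose, 3 doses have been given. Superposition: Cmin = C₀·(f + f² + … + f^3).
≈ 4.578 × (0.3746 + 0.1403 + 0.0526) ≈ 4.578 × 0.5675 ≈ 2.598 mcg/mL.

2.6 mcg/mL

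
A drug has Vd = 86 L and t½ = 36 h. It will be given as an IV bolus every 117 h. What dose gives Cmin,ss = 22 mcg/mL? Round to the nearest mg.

16108 mg

τ/t½ = 117/36 ≈ 3.25, so f = (1/2)^(117/36) ≈ 0.105112.
Cmin,ss = (D/Vd)·f/(1−f), so D = Cmin,ss·Vd·(1−f)/f.
D = 22 × 86 × (1−f)/f ≈ 22 × 86 × 8.51366 ≈ 16107.84 mg.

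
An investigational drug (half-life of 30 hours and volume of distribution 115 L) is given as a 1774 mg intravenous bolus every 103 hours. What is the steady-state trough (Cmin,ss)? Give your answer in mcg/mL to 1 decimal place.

1.6 mcg/mL

τ/t½ = 103/30 ≈ 3.4333, so fraction remaining f = (1/2)^(103/30) ≈ 0.0926.
Each bolus raises the concentration by D/Vd = 1774/115 ≈ 15.426 mcg/mL.
Steady-state trough Cmin,ss = C₀·f/(1−f) ≈ 15.426 × 0.0926/0.9074 ≈ 1.574 mcg/mL.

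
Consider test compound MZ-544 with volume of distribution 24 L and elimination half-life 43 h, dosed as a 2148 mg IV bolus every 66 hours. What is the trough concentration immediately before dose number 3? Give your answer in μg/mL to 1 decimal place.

41.5 μg/mL

f = (1/2)^(τ/t½) = (1/2)^(66/43) ≈ 0.3451.
C₀ = D/Vd = 2148/24 ≈ 89.500 μg/mL.
Before the 3rd dose, 2 doses have been given. Superposition: Cmin = C₀·(f + f²).
≈ 89.500 × (0.3451 + 0.1191) ≈ 89.500 × 0.4642 ≈ 41.546 μg/mL.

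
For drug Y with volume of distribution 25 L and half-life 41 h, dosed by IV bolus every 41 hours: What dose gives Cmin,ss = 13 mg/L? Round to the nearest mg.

325 mg

τ/t½ = 41/41 ≈ 1, so f = (1/2)^(41/41) ≈ 0.500000.
Cmin,ss = (D/Vd)·f/(1−f), so D = Cmin,ss·Vd·(1−f)/f.
D = 13 × 25 × (1−f)/f ≈ 13 × 25 × 1.00000 ≈ 325.00 mg.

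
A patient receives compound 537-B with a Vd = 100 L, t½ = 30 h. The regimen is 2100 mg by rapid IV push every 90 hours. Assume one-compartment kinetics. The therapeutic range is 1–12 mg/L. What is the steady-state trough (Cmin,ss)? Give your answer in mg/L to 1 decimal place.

3.0 mg/L

τ = 90 h = 3 half-lives, so f = (1/2)^3 = 0.125.
At steady state, R = 1/(1 − 0.125) = 8/7.
Single-dose peak C₀ = D/Vd = 2100/100 = 21 mg/L.
Steady-state peak Cmax,ss = C₀·R = 21 × 8/7 ≈ 24.000 mg/L.
Steady-state trough Cmin,ss = Cmax,ss·f ≈ 24.000 × 0.125 ≈ 3.000 mg/L.
Trough 3.0 mg/L vs MEC 1 mg/L: adequate.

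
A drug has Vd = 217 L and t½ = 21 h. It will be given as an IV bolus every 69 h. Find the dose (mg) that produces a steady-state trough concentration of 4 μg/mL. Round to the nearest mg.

7597 mg

τ/t½ = 69/21 ≈ 3.2857, so f = (1/2)^(69/21) ≈ 0.102542.
Cmin,ss = (D/Vd)·f/(1−f), so D = Cmin,ss·Vd·(1−f)/f.
D = 4 × 217 × (1−f)/f ≈ 4 × 217 × 8.75210 ≈ 7596.82 mg.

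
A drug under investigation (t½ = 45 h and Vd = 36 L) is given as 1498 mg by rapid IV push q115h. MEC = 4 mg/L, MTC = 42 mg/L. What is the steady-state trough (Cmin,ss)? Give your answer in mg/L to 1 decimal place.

8.5 mg/L

k = ln2/t½ = ln2/45 ≈ 0.015403 h⁻¹; fraction remaining f = e^(−kτ) = e^(−0.015403×115) ≈ 0.1701.
Each bolus raises the concentration by D/Vd = 1498/36 ≈ 41.611 mg/L.
Steady-state trough Cmin,ss = C₀·f/(1−f) ≈ 41.611 × 0.1701/0.8299 ≈ 8.529 mg/L.
Trough 8.5 mg/L vs MEC 4 mg/L: adequate.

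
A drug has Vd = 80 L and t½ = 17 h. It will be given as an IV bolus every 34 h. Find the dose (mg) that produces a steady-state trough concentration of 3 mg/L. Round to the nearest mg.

720 mg

τ/t½ = 34/17 ≈ 2, so f = (1/2)^(34/17) ≈ 0.250000.
Cmin,ss = (D/Vd)·f/(1−f), so D = Cmin,ss·Vd·(1−f)/f.
D = 3 × 80 × (1−f)/f ≈ 3 × 80 × 3.00000 ≈ 720.00 mg.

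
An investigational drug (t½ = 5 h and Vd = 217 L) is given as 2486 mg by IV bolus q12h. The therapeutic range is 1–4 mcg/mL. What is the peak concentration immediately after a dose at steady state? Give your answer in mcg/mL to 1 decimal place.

Over one 12-h interval, 12/5 ≈ 2.4 half-lives elapse, leaving f ≈ 0.1895 of each dose.
Accumulation ratio R = 1/(1 − f) ≈ 1/0.8105 ≈ 1.2338.
Each bolus raises the concentration by D/Vd = 2486/217 ≈ 11.456 mcg/mL.
Steady-state peak Cmax,ss = C₀·R ≈ 11.456 × 1.2338 ≈ 14.134 mcg/mL.
Peak 14.1 mcg/mL vs MTC 4 mcg/mL: exceeds toxic threshold.

14.1 mcg/mL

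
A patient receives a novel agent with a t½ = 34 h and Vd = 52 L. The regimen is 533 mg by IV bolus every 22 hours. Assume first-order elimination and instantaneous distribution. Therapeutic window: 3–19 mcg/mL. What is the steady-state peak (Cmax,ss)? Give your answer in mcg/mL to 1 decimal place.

Over one 22-h interval, 22/34 ≈ 0.64706 half-lives elapse, leaving f ≈ 0.6386 of each dose.
Accumulation ratio R = 1/(1 − f) ≈ 1/0.3614 ≈ 2.7670.
Single-dose peak C₀ = D/Vd = 533/52 ≈ 10.250 mcg/mL.
Cmax,ss = C₀/(1 − f) ≈ 10.250/0.3614 ≈ 28.362 mcg/mL.
Peak 28.4 mcg/mL vs MTC 19 mcg/mL: exceeds toxic threshold.

28.4 mcg/mL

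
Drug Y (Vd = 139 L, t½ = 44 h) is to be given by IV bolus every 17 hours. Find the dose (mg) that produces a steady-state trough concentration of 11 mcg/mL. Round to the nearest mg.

τ/t½ = 17/44 ≈ 0.38636, so f = (1/2)^(17/44) ≈ 0.765056.
Cmin,ss = (D/Vd)·f/(1−f), so D = Cmin,ss·Vd·(1−f)/f.
D = 11 × 139 × (1−f)/f ≈ 11 × 139 × 0.30709 ≈ 469.54 mg.

470 mg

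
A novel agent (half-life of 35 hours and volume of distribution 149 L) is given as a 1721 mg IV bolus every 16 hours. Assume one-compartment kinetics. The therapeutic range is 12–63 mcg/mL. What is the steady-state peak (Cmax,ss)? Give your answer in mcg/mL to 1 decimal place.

τ/t½ = 16/35 ≈ 0.45714, so fraction remaining f = (1/2)^(16/35) ≈ 0.7284.
At steady state, accumulation factor R = 1/(1 − e^(−kτ)) ≈ 3.6819.
Single-dose peak C₀ = D/Vd = 1721/149 ≈ 11.550 mcg/mL.
Steady-state peak Cmax,ss = C₀·R ≈ 11.550 × 3.6819 ≈ 42.526 mcg/mL.
Peak 42.5 mcg/mL vs MTC 63 mcg/mL: below toxic threshold.

42.5 mcg/mL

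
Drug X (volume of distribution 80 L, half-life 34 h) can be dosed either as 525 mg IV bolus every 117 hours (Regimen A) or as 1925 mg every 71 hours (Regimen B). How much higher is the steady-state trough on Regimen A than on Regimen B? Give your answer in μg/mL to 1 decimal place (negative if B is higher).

-6.7 μg/mL

Regimen A: f = (1/2)^(117/34) ≈ 0.0921; Cmin,ss = (525/80)·f/(1−f) ≈ 0.666 μg/mL.
Regimen B: f = (1/2)^(71/34) ≈ 0.2352; Cmin,ss = (1925/80)·f/(1−f) ≈ 7.400 μg/mL.
Difference ≈ 0.666 − 7.400 ≈ -6.734 μg/mL.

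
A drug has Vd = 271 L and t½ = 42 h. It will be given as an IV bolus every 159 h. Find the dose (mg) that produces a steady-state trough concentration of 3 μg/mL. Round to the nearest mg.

10400 mg

τ/t½ = 159/42 ≈ 3.7857, so f = (1/2)^(159/42) ≈ 0.072508.
Cmin,ss = (D/Vd)·f/(1−f), so D = Cmin,ss·Vd·(1−f)/f.
D = 3 × 271 × (1−f)/f ≈ 3 × 271 × 12.79158 ≈ 10399.55 mg.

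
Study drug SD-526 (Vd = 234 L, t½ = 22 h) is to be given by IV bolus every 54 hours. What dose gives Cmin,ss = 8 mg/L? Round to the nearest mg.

τ/t½ = 54/22 ≈ 2.4545, so f = (1/2)^(54/22) ≈ 0.182435.
Cmin,ss = (D/Vd)·f/(1−f), so D = Cmin,ss·Vd·(1−f)/f.
D = 8 × 234 × (1−f)/f ≈ 8 × 234 × 4.48140 ≈ 8389.18 mg.

8389 mg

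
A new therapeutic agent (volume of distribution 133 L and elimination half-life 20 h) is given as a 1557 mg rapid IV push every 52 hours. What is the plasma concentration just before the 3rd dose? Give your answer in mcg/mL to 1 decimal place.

2.2 mcg/mL

f = (1/2)^(τ/t½) = (1/2)^(52/20) ≈ 0.1649.
C₀ = D/Vd = 1557/133 ≈ 11.707 mcg/mL.
Before the 3rd dose, 2 doses have been given. Superposition: Cmin = C₀·(f + f²).
≈ 11.707 × (0.1649 + 0.0272) ≈ 11.707 × 0.1921 ≈ 2.249 mcg/mL.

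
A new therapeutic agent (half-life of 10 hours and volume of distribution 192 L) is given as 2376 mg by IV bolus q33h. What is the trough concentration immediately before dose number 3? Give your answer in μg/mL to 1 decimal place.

1.4 μg/mL

f = (1/2)^(τ/t½) = (1/2)^(33/10) ≈ 0.1015.
C₀ = D/Vd = 2376/192 ≈ 12.375 μg/mL.
Before the 3rd dose, 2 doses have been given. Superposition: Cmin = C₀·(f + f²).
≈ 12.375 × (0.1015 + 0.0103) ≈ 12.375 × 0.1118 ≈ 1.384 μg/mL.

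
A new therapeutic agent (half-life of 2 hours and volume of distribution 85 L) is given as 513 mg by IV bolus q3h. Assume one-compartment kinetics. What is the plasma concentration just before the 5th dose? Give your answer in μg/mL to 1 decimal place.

f = (1/2)^(τ/t½) = (1/2)^(3/2) ≈ 0.3536.
C₀ = D/Vd = 513/85 ≈ 6.035 μg/mL.
Before the 5th dose, 4 doses have been given. Superposition: Cmin = C₀·(f + f² + … + f^4).
≈ 6.035 × (0.3536 + 0.1250 + 0.0442 + 0.0156) ≈ 6.035 × 0.5384 ≈ 3.249 μg/mL.

3.2 μg/mL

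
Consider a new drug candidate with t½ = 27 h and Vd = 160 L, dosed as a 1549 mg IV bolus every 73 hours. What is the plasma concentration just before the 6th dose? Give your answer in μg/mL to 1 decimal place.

f = (1/2)^(τ/t½) = (1/2)^(73/27) ≈ 0.1535.
C₀ = D/Vd = 1549/160 ≈ 9.681 μg/mL.
Before the 6th dose, 5 doses have been given. Superposition: Cmin = C₀·(f + f² + … + f^5).
≈ 9.681 × (0.1535 + 0.0236 + 0.0036 + 0.0006 + 0.0001) ≈ 9.681 × 0.1814 ≈ 1.756 μg/mL.

1.8 μg/mL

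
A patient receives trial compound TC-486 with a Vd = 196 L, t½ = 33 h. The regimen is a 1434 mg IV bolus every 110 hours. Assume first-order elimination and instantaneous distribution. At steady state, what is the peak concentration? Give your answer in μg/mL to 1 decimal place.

Over one 110-h interval, 110/33 ≈ 3.3333 half-lives elapse, leaving f ≈ 0.0992 of each dose.
Accumulation ratio R = 1/(1 − f) ≈ 1/0.9008 ≈ 1.1101.
Each bolus raises the concentration by D/Vd = 1434/196 ≈ 7.316 μg/mL.
Cmax,ss = C₀/(1 − f) ≈ 7.316/0.9008 ≈ 8.122 μg/mL.

8.1 μg/mL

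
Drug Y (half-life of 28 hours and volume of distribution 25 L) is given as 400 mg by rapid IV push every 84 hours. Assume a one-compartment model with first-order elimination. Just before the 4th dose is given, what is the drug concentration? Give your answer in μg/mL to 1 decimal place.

2.3 μg/mL

f = (1/2)^(τ/t½) = (1/2)^(84/28) ≈ 0.1250.
C₀ = D/Vd = 400/25 ≈ 16.000 μg/mL.
Before the 4th dose, 3 doses have been given. Superposition: Cmin = C₀·(f + f² + … + f^3).
≈ 16.000 × (0.1250 + 0.0156 + 0.0020) ≈ 16.000 × 0.1426 ≈ 2.282 μg/mL.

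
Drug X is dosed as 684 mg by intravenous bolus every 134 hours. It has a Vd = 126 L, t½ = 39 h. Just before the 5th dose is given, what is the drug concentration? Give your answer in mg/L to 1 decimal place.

f = (1/2)^(τ/t½) = (1/2)^(134/39) ≈ 0.0924.
C₀ = D/Vd = 684/126 ≈ 5.429 mg/L.
Before the 5th dose, 4 doses have been given. Superposition: Cmin = C₀·(f + f² + … + f^4).
≈ 5.429 × (0.0924 + 0.0085 + 0.0008 + 0.0001) ≈ 5.429 × 0.1018 ≈ 0.553 mg/L.

0.6 mg/L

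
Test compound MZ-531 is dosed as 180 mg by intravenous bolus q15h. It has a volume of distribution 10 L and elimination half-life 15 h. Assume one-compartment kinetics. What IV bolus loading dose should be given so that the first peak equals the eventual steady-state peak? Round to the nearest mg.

360 mg

f = (1/2)^(15/15) ≈ 0.500000; accumulation ratio R = 1/(1−f) ≈ 2.00000.
Loading dose to hit Cmax,ss on first dose: D_load = D_maint·R ≈ 180 × 2.00000 ≈ 360.00 mg.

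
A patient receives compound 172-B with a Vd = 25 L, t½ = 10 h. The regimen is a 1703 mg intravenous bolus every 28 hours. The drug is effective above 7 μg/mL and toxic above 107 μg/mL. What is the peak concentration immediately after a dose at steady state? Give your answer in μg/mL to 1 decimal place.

τ/t½ = 28/10 ≈ 2.8, so fraction remaining f = (1/2)^(28/10) ≈ 0.1436.
Accumulation ratio R = 1/(1 − f) ≈ 1/0.8564 ≈ 1.1677.
Single-dose peak C₀ = D/Vd = 1703/25 ≈ 68.120 μg/mL.
Cmax,ss = C₀/(1 − f) ≈ 68.120/0.8564 ≈ 79.542 μg/mL.
Peak 79.5 μg/mL vs MTC 107 μg/mL: below toxic threshold.

79.5 μg/mL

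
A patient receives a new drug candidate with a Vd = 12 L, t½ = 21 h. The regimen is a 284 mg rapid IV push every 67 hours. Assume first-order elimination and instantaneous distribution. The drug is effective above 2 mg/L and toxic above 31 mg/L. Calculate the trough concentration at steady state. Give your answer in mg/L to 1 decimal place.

2.9 mg/L

Over one 67-h interval, 67/21 ≈ 3.1905 half-lives elapse, leaving f ≈ 0.1095 of each dose.
Accumulation ratio R = 1/(1 − f) ≈ 1/0.8905 ≈ 1.1230.
Each bolus raises the concentration by D/Vd = 284/12 ≈ 23.667 mg/L.
Steady-state peak Cmax,ss = C₀·R ≈ 23.667 × 1.1230 ≈ 26.578 mg/L.
One interval later, Cmin,ss = Cmax,ss·e^(−kτ) ≈ 26.578 × 0.1095 ≈ 2.910 mg/L.
Trough 2.9 mg/L vs MEC 2 mg/L: adequate.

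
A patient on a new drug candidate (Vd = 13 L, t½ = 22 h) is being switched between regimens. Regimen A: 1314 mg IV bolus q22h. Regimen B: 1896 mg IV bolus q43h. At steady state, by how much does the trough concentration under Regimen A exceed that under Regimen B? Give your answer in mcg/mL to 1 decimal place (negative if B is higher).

50.4 mcg/mL

Regimen A: f = (1/2)^(22/22) ≈ 0.5000; Cmin,ss = (1314/13)·f/(1−f) ≈ 101.077 mcg/mL.
Regimen B: f = (1/2)^(43/22) ≈ 0.2580; Cmin,ss = (1896/13)·f/(1−f) ≈ 50.712 mcg/mL.
Difference ≈ 101.077 − 50.712 ≈ 50.365 mcg/mL.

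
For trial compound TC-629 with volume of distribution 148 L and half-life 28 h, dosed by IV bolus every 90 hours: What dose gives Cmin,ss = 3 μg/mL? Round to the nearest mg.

3677 mg

τ/t½ = 90/28 ≈ 3.2143, so f = (1/2)^(90/28) ≈ 0.107747.
Cmin,ss = (D/Vd)·f/(1−f), so D = Cmin,ss·Vd·(1−f)/f.
D = 3 × 148 × (1−f)/f ≈ 3 × 148 × 8.28100 ≈ 3676.76 mg.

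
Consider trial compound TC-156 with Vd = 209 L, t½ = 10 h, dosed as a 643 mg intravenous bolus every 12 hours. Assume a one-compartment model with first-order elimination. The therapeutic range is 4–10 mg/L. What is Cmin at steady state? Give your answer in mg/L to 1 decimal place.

Over one 12-h interval, 12/10 ≈ 1.2 half-lives elapse, leaving f ≈ 0.4353 of each dose.
Accumulation ratio R = 1/(1 − f) ≈ 1/0.5647 ≈ 1.7709.
Single-dose peak C₀ = D/Vd = 643/209 ≈ 3.077 mg/L.
Steady-state peak Cmax,ss = C₀·R ≈ 3.077 × 1.7709 ≈ 5.449 mg/L.
One interval later, Cmin,ss = Cmax,ss·e^(−kτ) ≈ 5.449 × 0.4353 ≈ 2.372 mg/L.
Trough 2.4 mg/L vs MEC 4 mg/L: subtherapeutic.

2.4 mg/L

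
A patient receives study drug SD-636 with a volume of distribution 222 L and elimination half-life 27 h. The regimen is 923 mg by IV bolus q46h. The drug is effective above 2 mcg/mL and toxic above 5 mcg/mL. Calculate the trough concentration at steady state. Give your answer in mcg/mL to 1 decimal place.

Over one 46-h interval, 46/27 ≈ 1.7037 half-lives elapse, leaving f ≈ 0.3070 of each dose.
Single-dose peak C₀ = D/Vd = 923/222 ≈ 4.158 mcg/mL.
Steady-state trough Cmin,ss = C₀·f/(1−f) ≈ 4.158 × 0.3070/0.6930 ≈ 1.842 mcg/mL.
Trough 1.8 mcg/mL vs MEC 2 mcg/mL: subtherapeutic.

1.8 mcg/mL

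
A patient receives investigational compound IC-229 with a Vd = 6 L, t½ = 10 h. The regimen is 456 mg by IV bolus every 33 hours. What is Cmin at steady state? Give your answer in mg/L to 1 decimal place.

8.6 mg/L

τ/t½ = 33/10 ≈ 3.3, so fraction remaining f = (1/2)^(33/10) ≈ 0.1015.
Accumulation ratio R = 1/(1 − f) ≈ 1/0.8985 ≈ 1.1130.
Single-dose peak C₀ = D/Vd = 456/6 ≈ 76.000 mg/L.
Cmax,ss = C₀/(1 − f) ≈ 76.000/0.8985 ≈ 84.585 mg/L.
One interval later, Cmin,ss = Cmax,ss·e^(−kτ) ≈ 84.585 × 0.1015 ≈ 8.585 mg/L.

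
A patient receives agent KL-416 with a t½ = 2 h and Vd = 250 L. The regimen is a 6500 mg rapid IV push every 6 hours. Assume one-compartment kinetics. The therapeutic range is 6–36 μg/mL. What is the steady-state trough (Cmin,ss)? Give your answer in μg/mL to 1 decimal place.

3.7 μg/mL

τ = 6 h = 3 half-lives, so f = (1/2)^3 = 0.125.
Accumulation ratio R = 1/(1 − f) = 1/0.875 = 8/7.
Single-dose peak C₀ = D/Vd = 6500/250 = 26 μg/mL.
Steady-state peak Cmax,ss = C₀·R = 26 × 8/7 ≈ 29.714 μg/mL.
Steady-state trough Cmin,ss = Cmax,ss·f ≈ 29.714 × 0.125 ≈ 3.714 μg/mL.
Trough 3.7 μg/mL vs MEC 6 μg/mL: subtherapeutic.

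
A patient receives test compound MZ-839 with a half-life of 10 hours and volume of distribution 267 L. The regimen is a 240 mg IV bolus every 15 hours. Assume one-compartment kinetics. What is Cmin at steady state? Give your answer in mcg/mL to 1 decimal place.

0.5 mcg/mL

k = ln2/t½ = ln2/10 ≈ 0.069315 h⁻¹; fraction remaining f = e^(−kτ) = e^(−0.069315×15) ≈ 0.3536.
Single-dose peak C₀ = D/Vd = 240/267 ≈ 0.899 mcg/mL.
Steady-state trough Cmin,ss = C₀·f/(1−f) ≈ 0.899 × 0.3536/0.6464 ≈ 0.492 mcg/mL.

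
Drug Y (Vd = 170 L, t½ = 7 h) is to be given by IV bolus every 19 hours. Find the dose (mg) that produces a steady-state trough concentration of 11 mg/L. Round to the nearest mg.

10402 mg

τ/t½ = 19/7 ≈ 2.7143, so f = (1/2)^(19/7) ≈ 0.152377.
Cmin,ss = (D/Vd)·f/(1−f), so D = Cmin,ss·Vd·(1−f)/f.
D = 11 × 170 × (1−f)/f ≈ 11 × 170 × 5.56267 ≈ 10402.19 mg.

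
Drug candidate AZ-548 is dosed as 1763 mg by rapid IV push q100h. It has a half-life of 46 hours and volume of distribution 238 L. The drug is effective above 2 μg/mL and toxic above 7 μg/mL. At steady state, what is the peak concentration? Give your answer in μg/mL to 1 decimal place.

Over one 100-h interval, 100/46 ≈ 2.1739 half-lives elapse, leaving f ≈ 0.2216 of each dose.
At steady state, accumulation factor R = 1/(1 − e^(−kτ)) ≈ 1.2847.
Single-dose peak C₀ = D/Vd = 1763/238 ≈ 7.408 μg/mL.
Steady-state peak Cmax,ss = C₀·R ≈ 7.408 × 1.2847 ≈ 9.517 μg/mL.
Peak 9.5 μg/mL vs MTC 7 μg/mL: exceeds toxic threshold.

9.5 μg/mL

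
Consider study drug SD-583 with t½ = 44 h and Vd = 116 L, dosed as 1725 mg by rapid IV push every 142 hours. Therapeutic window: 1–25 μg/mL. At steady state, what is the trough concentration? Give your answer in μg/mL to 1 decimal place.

Over one 142-h interval, 142/44 ≈ 3.2273 half-lives elapse, leaving f ≈ 0.1068 of each dose.
Each bolus raises the concentration by D/Vd = 1725/116 ≈ 14.871 μg/mL.
Steady-state trough Cmin,ss = C₀·f/(1−f) ≈ 14.871 × 0.1068/0.8932 ≈ 1.778 μg/mL.
Trough 1.8 μg/mL vs MEC 1 μg/mL: adequate.

1.8 μg/mL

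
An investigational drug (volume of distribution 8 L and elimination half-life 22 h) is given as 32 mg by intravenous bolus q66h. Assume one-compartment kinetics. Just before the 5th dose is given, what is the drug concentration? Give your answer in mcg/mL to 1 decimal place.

f = (1/2)^(τ/t½) = (1/2)^(66/22) ≈ 0.1250.
C₀ = D/Vd = 32/8 ≈ 4.000 mcg/mL.
Before the 5th dose, 4 doses have been given. Superposition: Cmin = C₀·(f + f² + … + f^4).
≈ 4.000 × (0.1250 + 0.0156 + 0.0020 + 0.0002) ≈ 4.000 × 0.1428 ≈ 0.571 mcg/mL.

0.6 mcg/mL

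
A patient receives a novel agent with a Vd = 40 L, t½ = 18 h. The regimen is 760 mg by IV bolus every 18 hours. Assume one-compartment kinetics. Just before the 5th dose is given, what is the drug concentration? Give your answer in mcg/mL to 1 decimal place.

f = (1/2)^(τ/t½) = (1/2)^(18/18) ≈ 0.5000.
C₀ = D/Vd = 760/40 ≈ 19.000 mcg/mL.
Before the 5th dose, 4 doses have been given. Superposition: Cmin = C₀·(f + f² + … + f^4).
≈ 19.000 × (0.5000 + 0.2500 + 0.1250 + 0.0625) ≈ 19.000 × 0.9375 ≈ 17.812 mcg/mL.

17.8 mcg/mL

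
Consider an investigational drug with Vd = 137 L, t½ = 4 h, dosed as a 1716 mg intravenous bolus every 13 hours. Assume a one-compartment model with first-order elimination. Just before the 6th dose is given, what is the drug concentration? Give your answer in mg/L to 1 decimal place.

f = (1/2)^(τ/t½) = (1/2)^(13/4) ≈ 0.1051.
C₀ = D/Vd = 1716/137 ≈ 12.526 mg/L.
Before the 6th dose, 5 doses have been given. Superposition: Cmin = C₀·(f + f² + … + f^5).
≈ 12.526 × (0.1051 + 0.0110 + 0.0012 + 0.0001 + 0.0000) ≈ 12.526 × 0.1174 ≈ 1.471 mg/L.

1.5 mg/L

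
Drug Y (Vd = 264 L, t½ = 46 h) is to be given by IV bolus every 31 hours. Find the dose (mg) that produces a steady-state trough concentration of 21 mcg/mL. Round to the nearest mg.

τ/t½ = 31/46 ≈ 0.67391, so f = (1/2)^(31/46) ≈ 0.626804.
Cmin,ss = (D/Vd)·f/(1−f), so D = Cmin,ss·Vd·(1−f)/f.
D = 21 × 264 × (1−f)/f ≈ 21 × 264 × 0.59540 ≈ 3300.90 mg.

3301 mg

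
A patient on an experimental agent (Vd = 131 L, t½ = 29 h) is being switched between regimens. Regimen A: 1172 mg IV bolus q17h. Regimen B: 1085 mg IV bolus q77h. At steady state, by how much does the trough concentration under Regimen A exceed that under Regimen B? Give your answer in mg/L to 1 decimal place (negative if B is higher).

16.3 mg/L

Regimen A: f = (1/2)^(17/29) ≈ 0.6661; Cmin,ss = (1172/131)·f/(1−f) ≈ 17.848 mg/L.
Regimen B: f = (1/2)^(77/29) ≈ 0.1587; Cmin,ss = (1085/131)·f/(1−f) ≈ 1.562 mg/L.
Difference ≈ 17.848 − 1.562 ≈ 16.286 mg/L.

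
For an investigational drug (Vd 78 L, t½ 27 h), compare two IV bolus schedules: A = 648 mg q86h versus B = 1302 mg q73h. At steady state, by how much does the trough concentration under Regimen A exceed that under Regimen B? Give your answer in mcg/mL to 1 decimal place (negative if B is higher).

-2.0 mcg/mL

Regimen A: f = (1/2)^(86/27) ≈ 0.1099; Cmin,ss = (648/78)·f/(1−f) ≈ 1.026 mcg/mL.
Regimen B: f = (1/2)^(73/27) ≈ 0.1535; Cmin,ss = (1302/78)·f/(1−f) ≈ 3.027 mcg/mL.
Difference ≈ 1.026 − 3.027 ≈ -2.001 mcg/mL.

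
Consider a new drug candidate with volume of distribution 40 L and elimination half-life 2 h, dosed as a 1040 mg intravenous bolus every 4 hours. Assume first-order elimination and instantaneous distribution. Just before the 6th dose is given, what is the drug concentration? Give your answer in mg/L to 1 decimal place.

f = (1/2)^(τ/t½) = (1/2)^(4/2) ≈ 0.2500.
C₀ = D/Vd = 1040/40 ≈ 26.000 mg/L.
Before the 6th dose, 5 doses have been given. Superposition: Cmin = C₀·(f + f² + … + f^5).
≈ 26.000 × (0.2500 + 0.0625 + 0.0156 + 0.0039 + 0.0010) ≈ 26.000 × 0.3330 ≈ 8.658 mg/L.

8.7 mg/L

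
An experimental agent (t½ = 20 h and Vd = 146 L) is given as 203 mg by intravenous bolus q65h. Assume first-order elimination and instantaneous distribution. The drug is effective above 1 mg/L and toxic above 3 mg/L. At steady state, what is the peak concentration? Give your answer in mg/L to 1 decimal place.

τ/t½ = 65/20 ≈ 3.25, so fraction remaining f = (1/2)^(65/20) ≈ 0.1051.
At steady state, accumulation factor R = 1/(1 − e^(−kτ)) ≈ 1.1174.
Single-dose peak C₀ = D/Vd = 203/146 ≈ 1.390 mg/L.
Steady-state peak Cmax,ss = C₀·R ≈ 1.390 × 1.1174 ≈ 1.553 mg/L.
Peak 1.6 mg/L vs MTC 3 mg/L: below toxic threshold.

1.6 mg/L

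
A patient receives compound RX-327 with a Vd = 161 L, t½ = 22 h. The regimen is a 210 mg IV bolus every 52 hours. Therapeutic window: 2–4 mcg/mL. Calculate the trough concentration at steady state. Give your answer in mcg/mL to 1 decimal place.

0.3 mcg/mL

k = ln2/t½ = ln2/22 ≈ 0.031507 h⁻¹; fraction remaining f = e^(−kτ) = e^(−0.031507×52) ≈ 0.1943.
Each bolus raises the concentration by D/Vd = 210/161 ≈ 1.304 mcg/mL.
Steady-state trough Cmin,ss = C₀·f/(1−f) ≈ 1.304 × 0.1943/0.8057 ≈ 0.314 mcg/mL.
Trough 0.3 mcg/mL vs MEC 2 mcg/mL: subtherapeutic.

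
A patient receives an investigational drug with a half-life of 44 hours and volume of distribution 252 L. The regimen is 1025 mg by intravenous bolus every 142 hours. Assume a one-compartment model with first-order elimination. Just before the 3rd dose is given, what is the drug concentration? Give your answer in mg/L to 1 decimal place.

0.5 mg/L

f = (1/2)^(τ/t½) = (1/2)^(142/44) ≈ 0.1068.
C₀ = D/Vd = 1025/252 ≈ 4.067 mg/L.
Before the 3rd dose, 2 doses have been given. Superposition: Cmin = C₀·(f + f²).
≈ 4.067 × (0.1068 + 0.0114) ≈ 4.067 × 0.1182 ≈ 0.481 mg/L.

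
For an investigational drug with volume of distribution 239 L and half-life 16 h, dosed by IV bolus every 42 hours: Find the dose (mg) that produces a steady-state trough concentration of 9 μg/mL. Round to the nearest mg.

11118 mg

τ/t½ = 42/16 ≈ 2.625, so f = (1/2)^(42/16) ≈ 0.162105.
Cmin,ss = (D/Vd)·f/(1−f), so D = Cmin,ss·Vd·(1−f)/f.
D = 9 × 239 × (1−f)/f ≈ 9 × 239 × 5.16884 ≈ 11118.17 mg.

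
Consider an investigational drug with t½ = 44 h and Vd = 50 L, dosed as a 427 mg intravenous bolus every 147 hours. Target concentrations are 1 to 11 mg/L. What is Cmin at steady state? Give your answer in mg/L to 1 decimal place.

Over one 147-h interval, 147/44 ≈ 3.3409 half-lives elapse, leaving f ≈ 0.0987 of each dose.
Accumulation ratio R = 1/(1 − f) ≈ 1/0.9013 ≈ 1.1095.
Each bolus raises the concentration by D/Vd = 427/50 ≈ 8.540 mg/L.
Cmax,ss = C₀/(1 − f) ≈ 8.540/0.9013 ≈ 9.475 mg/L.
Steady-state trough Cmin,ss = Cmax,ss·f ≈ 9.475 × 0.0987 ≈ 0.935 mg/L.
Trough 0.9 mg/L vs MEC 1 mg/L: subtherapeutic.

0.9 mg/L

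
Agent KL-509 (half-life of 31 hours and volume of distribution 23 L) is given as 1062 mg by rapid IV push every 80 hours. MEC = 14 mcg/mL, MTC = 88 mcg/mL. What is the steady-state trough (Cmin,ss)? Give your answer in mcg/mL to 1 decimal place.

k = ln2/t½ = ln2/31 ≈ 0.022360 h⁻¹; fraction remaining f = e^(−kτ) = e^(−0.022360×80) ≈ 0.1672.
At steady state, accumulation factor R = 1/(1 − e^(−kτ)) ≈ 1.2008.
Single-dose peak C₀ = D/Vd = 1062/23 ≈ 46.174 mcg/mL.
Cmax,ss = C₀/(1 − f) ≈ 46.174/0.8328 ≈ 55.444 mcg/mL.
Steady-state trough Cmin,ss = Cmax,ss·f ≈ 55.444 × 0.1672 ≈ 9.270 mcg/mL.
Trough 9.3 mcg/mL vs MEC 14 mcg/mL: subtherapeutic.

9.3 mcg/mL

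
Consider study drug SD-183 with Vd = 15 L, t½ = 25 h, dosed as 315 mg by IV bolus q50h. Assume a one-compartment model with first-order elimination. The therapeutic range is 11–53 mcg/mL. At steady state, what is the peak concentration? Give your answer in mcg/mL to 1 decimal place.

28.0 mcg/mL

The dosing interval is 2 half-lives, so f = 2^(−2) = 0.25.
At steady state, R = 1/(1 − 0.25) = 4/3.
Single-dose peak C₀ = D/Vd = 315/15 = 21 mcg/mL.
Steady-state peak Cmax,ss = C₀·R = 21 × 4/3 ≈ 28.000 mcg/mL.
Peak 28.0 mcg/mL vs MTC 53 mcg/mL: below toxic threshold.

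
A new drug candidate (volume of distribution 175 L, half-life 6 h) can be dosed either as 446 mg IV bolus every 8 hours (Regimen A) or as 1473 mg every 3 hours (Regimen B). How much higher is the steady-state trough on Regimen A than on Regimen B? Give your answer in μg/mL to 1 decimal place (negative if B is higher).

-18.6 μg/mL

Regimen A: f = (1/2)^(8/6) ≈ 0.3969; Cmin,ss = (446/175)·f/(1−f) ≈ 1.677 μg/mL.
Regimen B: f = (1/2)^(3/6) ≈ 0.7071; Cmin,ss = (1473/175)·f/(1−f) ≈ 20.320 μg/mL.
Difference ≈ 1.677 − 20.320 ≈ -18.643 μg/mL.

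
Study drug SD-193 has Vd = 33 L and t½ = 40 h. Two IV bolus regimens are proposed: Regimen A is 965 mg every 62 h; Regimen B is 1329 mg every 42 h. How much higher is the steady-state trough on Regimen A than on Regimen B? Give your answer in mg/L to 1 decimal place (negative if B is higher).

-22.5 mg/L

Regimen A: f = (1/2)^(62/40) ≈ 0.3415; Cmin,ss = (965/33)·f/(1−f) ≈ 15.165 mg/L.
Regimen B: f = (1/2)^(42/40) ≈ 0.4830; Cmin,ss = (1329/33)·f/(1−f) ≈ 37.624 mg/L.
Difference ≈ 15.165 − 37.624 ≈ -22.459 mg/L.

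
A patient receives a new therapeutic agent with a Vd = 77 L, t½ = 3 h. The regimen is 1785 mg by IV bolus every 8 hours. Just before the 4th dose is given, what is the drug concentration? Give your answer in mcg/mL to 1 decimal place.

4.3 mcg/mL

f = (1/2)^(τ/t½) = (1/2)^(8/3) ≈ 0.1575.
C₀ = D/Vd = 1785/77 ≈ 23.182 mcg/mL.
Before the 4th dose, 3 doses have been given. Superposition: Cmin = C₀·(f + f² + … + f^3).
≈ 23.182 × (0.1575 + 0.0248 + 0.0039) ≈ 23.182 × 0.1862 ≈ 4.316 mcg/mL.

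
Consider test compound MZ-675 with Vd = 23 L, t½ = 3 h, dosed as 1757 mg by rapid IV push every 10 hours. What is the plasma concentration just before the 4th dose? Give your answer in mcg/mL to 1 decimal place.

8.4 mcg/mL

f = (1/2)^(τ/t½) = (1/2)^(10/3) ≈ 0.0992.
C₀ = D/Vd = 1757/23 ≈ 76.391 mcg/mL.
Before the 4th dose, 3 doses have been given. Superposition: Cmin = C₀·(f + f² + … + f^3).
≈ 76.391 × (0.0992 + 0.0098 + 0.0010) ≈ 76.391 × 0.1100 ≈ 8.403 mcg/mL.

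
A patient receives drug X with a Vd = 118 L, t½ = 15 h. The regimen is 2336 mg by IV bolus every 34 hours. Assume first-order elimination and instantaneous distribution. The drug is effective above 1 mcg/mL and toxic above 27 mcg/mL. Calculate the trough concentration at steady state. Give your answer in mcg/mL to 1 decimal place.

τ/t½ = 34/15 ≈ 2.2667, so fraction remaining f = (1/2)^(34/15) ≈ 0.2078.
Accumulation ratio R = 1/(1 − f) ≈ 1/0.7922 ≈ 1.2623.
Each bolus raises the concentration by D/Vd = 2336/118 ≈ 19.797 mcg/mL.
Steady-state peak Cmax,ss = C₀·R ≈ 19.797 × 1.2623 ≈ 24.990 mcg/mL.
Steady-state trough Cmin,ss = Cmax,ss·f ≈ 24.990 × 0.2078 ≈ 5.193 mcg/mL.
Trough 5.2 mcg/mL vs MEC 1 mcg/mL: adequate.

5.2 mcg/mL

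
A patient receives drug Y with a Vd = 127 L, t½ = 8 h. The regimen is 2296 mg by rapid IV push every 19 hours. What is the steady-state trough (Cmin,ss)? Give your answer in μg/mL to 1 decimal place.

4.3 μg/mL

τ/t½ = 19/8 ≈ 2.375, so fraction remaining f = (1/2)^(19/8) ≈ 0.1928.
At steady state, accumulation factor R = 1/(1 − e^(−kτ)) ≈ 1.2389.
Single-dose peak C₀ = D/Vd = 2296/127 ≈ 18.079 μg/mL.
Steady-state peak Cmax,ss = C₀·R ≈ 18.079 × 1.2389 ≈ 22.398 μg/mL.
Steady-state trough Cmin,ss = Cmax,ss·f ≈ 22.398 × 0.1928 ≈ 4.318 μg/mL.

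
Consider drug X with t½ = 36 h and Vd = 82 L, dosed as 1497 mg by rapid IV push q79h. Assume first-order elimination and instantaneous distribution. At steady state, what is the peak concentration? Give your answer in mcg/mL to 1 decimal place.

23.4 mcg/mL

τ/t½ = 79/36 ≈ 2.1944, so fraction remaining f = (1/2)^(79/36) ≈ 0.2185.
At steady state, accumulation factor R = 1/(1 − e^(−kτ)) ≈ 1.2796.
Single-dose peak C₀ = D/Vd = 1497/82 ≈ 18.256 mcg/mL.
Cmax,ss = C₀/(1 − f) ≈ 18.256/0.7815 ≈ 23.360 mcg/mL.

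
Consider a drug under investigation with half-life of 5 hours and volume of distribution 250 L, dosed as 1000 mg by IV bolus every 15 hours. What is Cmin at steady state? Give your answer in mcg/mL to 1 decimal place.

The dosing interval is 3 half-lives, so f = 2^(−3) = 0.125.
At steady state, R = 1/(1 − 0.125) = 8/7.
Single-dose peak C₀ = D/Vd = 1000/250 = 4 mcg/mL.
Steady-state peak Cmax,ss = C₀·R = 4 × 8/7 ≈ 4.571 mcg/mL.
Steady-state trough Cmin,ss = Cmax,ss·f ≈ 4.571 × 0.125 ≈ 0.571 mcg/mL.

0.6 mcg/mL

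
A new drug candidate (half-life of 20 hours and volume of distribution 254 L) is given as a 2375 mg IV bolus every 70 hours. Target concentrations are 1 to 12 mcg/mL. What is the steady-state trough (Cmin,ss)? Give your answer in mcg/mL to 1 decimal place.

0.9 mcg/mL

τ/t½ = 70/20 ≈ 3.5, so fraction remaining f = (1/2)^(70/20) ≈ 0.0884.
Single-dose peak C₀ = D/Vd = 2375/254 ≈ 9.350 mcg/mL.
Steady-state trough Cmin,ss = C₀·f/(1−f) ≈ 9.350 × 0.0884/0.9116 ≈ 0.907 mcg/mL.
Trough 0.9 mcg/mL vs MEC 1 mcg/mL: subtherapeutic.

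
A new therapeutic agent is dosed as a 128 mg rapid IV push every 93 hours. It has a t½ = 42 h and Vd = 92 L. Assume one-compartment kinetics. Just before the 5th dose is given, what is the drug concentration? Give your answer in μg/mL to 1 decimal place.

f = (1/2)^(τ/t½) = (1/2)^(93/42) ≈ 0.2155.
C₀ = D/Vd = 128/92 ≈ 1.391 μg/mL.
Before the 5th dose, 4 doses have been given. Superposition: Cmin = C₀·(f + f² + … + f^4).
≈ 1.391 × (0.2155 + 0.0464 + 0.0100 + 0.0022) ≈ 1.391 × 0.2741 ≈ 0.381 μg/mL.

0.4 μg/mL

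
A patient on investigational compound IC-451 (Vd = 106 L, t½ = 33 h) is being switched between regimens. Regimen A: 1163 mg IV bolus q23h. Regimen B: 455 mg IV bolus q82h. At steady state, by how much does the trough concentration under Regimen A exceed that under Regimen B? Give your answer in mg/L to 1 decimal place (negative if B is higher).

Regimen A: f = (1/2)^(23/33) ≈ 0.6169; Cmin,ss = (1163/106)·f/(1−f) ≈ 17.668 mg/L.
Regimen B: f = (1/2)^(82/33) ≈ 0.1786; Cmin,ss = (455/106)·f/(1−f) ≈ 0.933 mg/L.
Difference ≈ 17.668 − 0.933 ≈ 16.735 mg/L.

16.7 mg/L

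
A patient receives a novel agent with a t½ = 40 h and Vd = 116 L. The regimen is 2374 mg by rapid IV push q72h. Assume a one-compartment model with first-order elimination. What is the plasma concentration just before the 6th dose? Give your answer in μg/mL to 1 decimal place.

8.2 μg/mL

f = (1/2)^(τ/t½) = (1/2)^(72/40) ≈ 0.2872.
C₀ = D/Vd = 2374/116 ≈ 20.466 μg/mL.
Before the 6th dose, 5 doses have been given. Superposition: Cmin = C₀·(f + f² + … + f^5).
≈ 20.466 × (0.2872 + 0.0825 + 0.0237 + 0.0068 + 0.0020) ≈ 20.466 × 0.4022 ≈ 8.231 μg/mL.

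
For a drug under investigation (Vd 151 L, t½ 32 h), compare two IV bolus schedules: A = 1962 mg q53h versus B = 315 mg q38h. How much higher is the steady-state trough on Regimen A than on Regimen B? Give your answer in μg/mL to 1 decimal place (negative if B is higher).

4.4 μg/mL

Regimen A: f = (1/2)^(53/32) ≈ 0.3173; Cmin,ss = (1962/151)·f/(1−f) ≈ 6.039 μg/mL.
Regimen B: f = (1/2)^(38/32) ≈ 0.4391; Cmin,ss = (315/151)·f/(1−f) ≈ 1.633 μg/mL.
Difference ≈ 6.039 − 1.633 ≈ 4.406 μg/mL.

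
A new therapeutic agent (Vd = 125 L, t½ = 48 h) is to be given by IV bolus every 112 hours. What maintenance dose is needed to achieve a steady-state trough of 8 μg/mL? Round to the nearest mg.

4040 mg

τ/t½ = 112/48 ≈ 2.3333, so f = (1/2)^(112/48) ≈ 0.198425.
Cmin,ss = (D/Vd)·f/(1−f), so D = Cmin,ss·Vd·(1−f)/f.
D = 8 × 125 × (1−f)/f ≈ 8 × 125 × 4.03969 ≈ 4039.69 mg.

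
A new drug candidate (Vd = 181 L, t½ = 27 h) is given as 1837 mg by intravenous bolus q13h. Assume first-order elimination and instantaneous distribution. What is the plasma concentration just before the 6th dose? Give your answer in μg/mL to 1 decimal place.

20.8 μg/mL

f = (1/2)^(τ/t½) = (1/2)^(13/27) ≈ 0.7162.
C₀ = D/Vd = 1837/181 ≈ 10.149 μg/mL.
Before the 6th dose, 5 doses have been given. Superposition: Cmin = C₀·(f + f² + … + f^5).
≈ 10.149 × (0.7162 + 0.5129 + 0.3674 + 0.2631 + 0.1884) ≈ 10.149 × 2.0480 ≈ 20.785 μg/mL.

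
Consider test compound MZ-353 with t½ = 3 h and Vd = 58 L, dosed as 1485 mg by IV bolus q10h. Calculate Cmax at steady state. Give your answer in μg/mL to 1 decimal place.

τ/t½ = 10/3 ≈ 3.3333, so fraction remaining f = (1/2)^(10/3) ≈ 0.0992.
At steady state, accumulation factor R = 1/(1 − e^(−kτ)) ≈ 1.1101.
Each bolus raises the concentration by D/Vd = 1485/58 ≈ 25.603 μg/mL.
Steady-state peak Cmax,ss = C₀·R ≈ 25.603 × 1.1101 ≈ 28.422 μg/mL.

28.4 μg/mL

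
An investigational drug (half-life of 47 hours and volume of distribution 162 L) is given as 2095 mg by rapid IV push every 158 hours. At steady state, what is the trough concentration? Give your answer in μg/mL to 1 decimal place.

τ/t½ = 158/47 ≈ 3.3617, so fraction remaining f = (1/2)^(158/47) ≈ 0.0973.
At steady state, accumulation factor R = 1/(1 − e^(−kτ)) ≈ 1.1078.
Each bolus raises the concentration by D/Vd = 2095/162 ≈ 12.932 μg/mL.
Cmax,ss = C₀/(1 − f) ≈ 12.932/0.9027 ≈ 14.326 μg/mL.
Steady-state trough Cmin,ss = Cmax,ss·f ≈ 14.326 × 0.0973 ≈ 1.394 μg/mL.

1.4 μg/mL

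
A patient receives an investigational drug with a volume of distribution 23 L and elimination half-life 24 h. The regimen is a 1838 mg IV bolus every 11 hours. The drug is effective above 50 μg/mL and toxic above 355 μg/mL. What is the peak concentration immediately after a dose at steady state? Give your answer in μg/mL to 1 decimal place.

293.6 μg/mL

k = ln2/t½ = ln2/24 ≈ 0.028881 h⁻¹; fraction remaining f = e^(−kτ) = e^(−0.028881×11) ≈ 0.7278.
Accumulation ratio R = 1/(1 − f) ≈ 1/0.2722 ≈ 3.6738.
Each bolus raises the concentration by D/Vd = 1838/23 ≈ 79.913 μg/mL.
Cmax,ss = C₀/(1 − f) ≈ 79.913/0.2722 ≈ 293.582 μg/mL.
Peak 293.6 μg/mL vs MTC 355 μg/mL: below toxic threshold.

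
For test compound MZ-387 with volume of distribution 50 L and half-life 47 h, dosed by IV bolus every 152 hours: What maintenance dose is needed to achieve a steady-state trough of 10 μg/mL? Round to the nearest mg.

τ/t½ = 152/47 ≈ 3.234, so f = (1/2)^(152/47) ≈ 0.106281.
Cmin,ss = (D/Vd)·f/(1−f), so D = Cmin,ss·Vd·(1−f)/f.
D = 10 × 50 × (1−f)/f ≈ 10 × 50 × 8.40902 ≈ 4204.51 mg.

4205 mg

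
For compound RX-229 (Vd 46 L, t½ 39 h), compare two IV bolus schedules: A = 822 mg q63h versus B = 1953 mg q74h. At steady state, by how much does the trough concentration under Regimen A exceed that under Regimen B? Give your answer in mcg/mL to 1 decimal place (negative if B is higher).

-6.9 mcg/mL

Regimen A: f = (1/2)^(63/39) ≈ 0.3264; Cmin,ss = (822/46)·f/(1−f) ≈ 8.659 mcg/mL.
Regimen B: f = (1/2)^(74/39) ≈ 0.2684; Cmin,ss = (1953/46)·f/(1−f) ≈ 15.576 mcg/mL.
Difference ≈ 8.659 − 15.576 ≈ -6.917 mcg/mL.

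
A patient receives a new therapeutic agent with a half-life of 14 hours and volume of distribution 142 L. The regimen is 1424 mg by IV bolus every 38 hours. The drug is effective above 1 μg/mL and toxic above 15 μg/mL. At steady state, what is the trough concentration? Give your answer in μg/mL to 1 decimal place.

1.8 μg/mL

k = ln2/t½ = ln2/14 ≈ 0.049511 h⁻¹; fraction remaining f = e^(−kτ) = e^(−0.049511×38) ≈ 0.1524.
Accumulation ratio R = 1/(1 − f) ≈ 1/0.8476 ≈ 1.1798.
Single-dose peak C₀ = D/Vd = 1424/142 ≈ 10.028 μg/mL.
Steady-state peak Cmax,ss = C₀·R ≈ 10.028 × 1.1798 ≈ 11.831 μg/mL.
One interval later, Cmin,ss = Cmax,ss·e^(−kτ) ≈ 11.831 × 0.1524 ≈ 1.803 μg/mL.
Trough 1.8 μg/mL vs MEC 1 μg/mL: adequate.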